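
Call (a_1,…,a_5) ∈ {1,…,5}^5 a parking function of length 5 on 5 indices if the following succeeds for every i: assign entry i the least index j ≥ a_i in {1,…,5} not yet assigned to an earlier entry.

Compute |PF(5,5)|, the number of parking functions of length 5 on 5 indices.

#PF = 1·6^4 = 1 · 1296 = 1296
E.g. (1,3,3,3,1) → sorted (1,1,3,3,3): b_i ≤ i ∀i, a PF.

1296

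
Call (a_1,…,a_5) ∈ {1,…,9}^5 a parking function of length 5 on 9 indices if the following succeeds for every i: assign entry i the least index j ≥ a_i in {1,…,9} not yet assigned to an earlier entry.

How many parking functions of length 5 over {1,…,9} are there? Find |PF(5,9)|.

50000

|PF| = (9+1−5)·(9+1)^{5−1} = 5·10000 = 50000 (Konheim–Weiss)
One tuple (3,2,2,1,7) → sorted (1,2,2,3,7): b_i ≤ 4+i ∀i, a PF.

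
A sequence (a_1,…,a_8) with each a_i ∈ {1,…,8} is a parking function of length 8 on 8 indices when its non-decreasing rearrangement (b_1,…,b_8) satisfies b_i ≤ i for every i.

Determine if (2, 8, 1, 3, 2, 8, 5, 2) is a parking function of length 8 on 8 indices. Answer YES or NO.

Order a: b = (1, 2, 2, 2, 3, 5, 8, 8).
  b_1=1 ≤ 1
  b_2=2 ≤ 2
  b_3=2 ≤ 3
  b_4=2 ≤ 4
  b_5=3 ≤ 5
  b_6=5 ≤ 6
  b_7=8 > 7
  fails at i=7 ⇒ NO

NO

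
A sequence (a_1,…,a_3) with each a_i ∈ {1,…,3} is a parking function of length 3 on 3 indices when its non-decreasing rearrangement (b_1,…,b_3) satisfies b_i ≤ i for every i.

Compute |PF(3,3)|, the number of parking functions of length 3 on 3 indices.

|PF(3,3)| = (4−3)·4^(3−1) = 1 · 16 = 16 (Konheim–Weiss)
One tuple (1,1,1) → sorted (1,1,1): b_i ≤ i ∀i, a PF.

16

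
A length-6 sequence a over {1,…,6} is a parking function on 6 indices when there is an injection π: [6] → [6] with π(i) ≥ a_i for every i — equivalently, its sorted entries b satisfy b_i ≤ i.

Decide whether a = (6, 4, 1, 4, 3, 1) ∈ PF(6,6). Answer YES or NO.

YES

Order a: b = (1, 1, 3, 4, 4, 6).
  b_1=1 ≤ 1
  b_2=1 ≤ 2
  b_3=3 ≤ 3
  b_4=4 ≤ 4
  b_5=4 ≤ 5
  b_6=6 ≤ 6
All bounds hold ⇒ YES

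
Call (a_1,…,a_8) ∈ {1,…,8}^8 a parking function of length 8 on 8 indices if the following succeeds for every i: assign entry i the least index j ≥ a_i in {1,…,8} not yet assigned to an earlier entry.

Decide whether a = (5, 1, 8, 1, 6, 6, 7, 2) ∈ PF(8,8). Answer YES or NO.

Order a: b = (1, 1, 2, 5, 6, 6, 7, 8).
  b_1=1 ≤ 1
  b_2=1 ≤ 2
  b_3=2 ≤ 3
  b_4=5 > 4
  fails at i=4 ⇒ NO

NO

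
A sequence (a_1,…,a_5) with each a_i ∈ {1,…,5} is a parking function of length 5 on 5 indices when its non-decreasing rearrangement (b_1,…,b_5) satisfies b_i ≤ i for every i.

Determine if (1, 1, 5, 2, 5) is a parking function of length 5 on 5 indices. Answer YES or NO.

Sorted: b = (1, 1, 2, 5, 5).
  b_1=1 ≤ 1
  b_2=1 ≤ 2
  b_3=2 ≤ 3
  b_4=5 > 4
  fails at i=4 ⇒ NO

NO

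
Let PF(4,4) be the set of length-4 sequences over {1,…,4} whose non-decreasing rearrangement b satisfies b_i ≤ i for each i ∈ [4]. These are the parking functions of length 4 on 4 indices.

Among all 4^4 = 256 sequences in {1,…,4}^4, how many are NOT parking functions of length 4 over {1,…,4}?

Count = (4+1−4)·(4+1)^{4−1} = 1×125 = 125 (Konheim–Weiss)
E.g. (1,4,4,4) → sorted (1,4,4,4): b_2=4>2, not a PF.
4^4 − 125 = 256 − 125 = 131

131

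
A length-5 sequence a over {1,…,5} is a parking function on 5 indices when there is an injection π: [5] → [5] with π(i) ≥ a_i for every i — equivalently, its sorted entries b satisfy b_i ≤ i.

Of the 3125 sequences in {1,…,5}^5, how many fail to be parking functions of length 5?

|PF(5,5)| = (5−5+1)·(5+1)^(5−1) = 1×1296 = 1296
One tuple (4,5,2,5,2) → sorted (2,2,4,5,5): b_1=2>1, not a PF.
Total 3125; non-PF = 3125−1296 = 1829

1829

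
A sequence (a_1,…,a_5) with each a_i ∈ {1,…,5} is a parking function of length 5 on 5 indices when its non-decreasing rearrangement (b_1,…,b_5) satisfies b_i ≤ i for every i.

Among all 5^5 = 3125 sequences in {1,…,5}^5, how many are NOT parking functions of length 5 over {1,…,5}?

1829

Count = (6−5)·6^(5−1) = 1·1296 = 1296 (Konheim–Weiss)
E.g. (4,5,3,3,4) → sorted (3,3,4,4,5): b_1=3>1, not a PF.
Total 3125; non-PF = 3125−1296 = 1829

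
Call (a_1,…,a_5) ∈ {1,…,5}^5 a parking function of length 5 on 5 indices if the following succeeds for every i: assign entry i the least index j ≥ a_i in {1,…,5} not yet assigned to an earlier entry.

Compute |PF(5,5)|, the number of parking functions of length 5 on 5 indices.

|PF(5,5)| = (6−5)·6^(5−1) = 1·1296 = 1296 (Konheim–Weiss)
One tuple (3,5,1,4,2) → sorted (1,2,3,4,5): b_i ≤ i ∀i, a PF.

1296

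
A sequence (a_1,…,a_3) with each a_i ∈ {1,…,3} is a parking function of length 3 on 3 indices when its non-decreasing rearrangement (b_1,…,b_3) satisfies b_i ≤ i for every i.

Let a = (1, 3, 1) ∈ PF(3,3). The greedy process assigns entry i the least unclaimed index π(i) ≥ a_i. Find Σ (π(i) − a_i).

Σπ(i) = 1+…+3 = 6; Σa = 1+3+1 = 5; disp = 6−5 = 1.

1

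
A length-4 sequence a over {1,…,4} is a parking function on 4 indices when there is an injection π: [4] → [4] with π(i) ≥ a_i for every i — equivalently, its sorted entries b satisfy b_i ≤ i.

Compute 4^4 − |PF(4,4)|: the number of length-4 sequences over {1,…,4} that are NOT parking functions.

Count = (4+1−4)·(4+1)^{4−1} = 1×125 = 125 (Pollak)
Example (1,4,3,3) → sorted (1,3,3,4): b_2=3>2, not a PF.
Total 256; non-PF = 256−125 = 131

131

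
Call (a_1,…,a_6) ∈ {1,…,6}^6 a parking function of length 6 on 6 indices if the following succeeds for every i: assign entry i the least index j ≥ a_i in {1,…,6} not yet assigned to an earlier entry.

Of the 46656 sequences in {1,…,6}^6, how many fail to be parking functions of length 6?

29849

|PF| = 1·7^5 = 1×16807 = 16807 [KW]
Example (6,5,5,2,5,5) → sorted (2,5,5,5,5,6): b_1=2>1, not a PF.
Total 46656; non-PF = 46656−16807 = 29849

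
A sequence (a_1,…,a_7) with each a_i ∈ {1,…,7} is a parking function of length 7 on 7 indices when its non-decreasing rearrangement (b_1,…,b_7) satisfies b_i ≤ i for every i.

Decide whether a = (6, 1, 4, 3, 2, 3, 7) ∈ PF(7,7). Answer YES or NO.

YES

Rearranged: b = (1, 2, 3, 3, 4, 6, 7).
  b_1=1 ≤ 1
  b_2=2 ≤ 2
  b_3=3 ≤ 3
  b_4=3 ≤ 4
  b_5=4 ≤ 5
  b_6=6 ≤ 6
  b_7=7 ≤ 7
All bounds hold ⇒ YES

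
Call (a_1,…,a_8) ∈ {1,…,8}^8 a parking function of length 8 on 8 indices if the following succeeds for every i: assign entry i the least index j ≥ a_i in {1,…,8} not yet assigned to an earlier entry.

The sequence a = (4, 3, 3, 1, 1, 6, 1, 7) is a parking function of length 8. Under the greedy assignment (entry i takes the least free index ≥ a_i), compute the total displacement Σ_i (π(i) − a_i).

Σπ = 8·9/2 = 36 (π permutes [8]); Σa = 4+3+3+1+1+6+1+7 = 26; disp = 36−26 = 10.

10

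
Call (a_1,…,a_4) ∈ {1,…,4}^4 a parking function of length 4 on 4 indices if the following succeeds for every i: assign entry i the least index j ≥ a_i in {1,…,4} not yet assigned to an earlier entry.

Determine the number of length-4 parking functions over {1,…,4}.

125

|PF| = (5−4)·5^(4−1) = 1·125 = 125 [KW]
E.g. (2,1,3,4) → sorted (1,2,3,4): b_i ≤ i ∀i, a PF.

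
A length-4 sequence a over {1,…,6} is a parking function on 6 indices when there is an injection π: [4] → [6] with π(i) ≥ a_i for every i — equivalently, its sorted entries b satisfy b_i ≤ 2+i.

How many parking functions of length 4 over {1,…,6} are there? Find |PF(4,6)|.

1029

|PF(4,6)| = (6+1−4)·(6+1)^{4−1} = 3·343 = 1029 [KW]
E.g. (5,6,3,4) → sorted (3,4,5,6): b_i ≤ 2+i ∀i, a PF.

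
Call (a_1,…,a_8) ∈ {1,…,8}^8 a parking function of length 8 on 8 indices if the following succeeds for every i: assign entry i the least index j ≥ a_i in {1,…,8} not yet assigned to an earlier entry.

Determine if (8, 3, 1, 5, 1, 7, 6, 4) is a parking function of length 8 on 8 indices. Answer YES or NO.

YES

Order a: b = (1, 1, 3, 4, 5, 6, 7, 8).
  b_1=1 ≤ 1
  b_2=1 ≤ 2
  b_3=3 ≤ 3
  b_4=4 ≤ 4
  b_5=5 ≤ 5
  b_6=6 ≤ 6
  b_7=7 ≤ 7
  b_8=8 ≤ 8
All bounds hold ⇒ YES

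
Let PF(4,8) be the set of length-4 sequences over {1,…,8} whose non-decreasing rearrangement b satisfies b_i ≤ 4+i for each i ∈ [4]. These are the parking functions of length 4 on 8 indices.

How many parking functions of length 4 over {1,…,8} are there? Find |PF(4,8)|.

Count = (8−4+1)·(8+1)^(4−1) = 5 · 729 = 3645 [KW]
Example (5,2,3,8) → sorted (2,3,5,8): b_i ≤ 4+i ∀i, a PF.

3645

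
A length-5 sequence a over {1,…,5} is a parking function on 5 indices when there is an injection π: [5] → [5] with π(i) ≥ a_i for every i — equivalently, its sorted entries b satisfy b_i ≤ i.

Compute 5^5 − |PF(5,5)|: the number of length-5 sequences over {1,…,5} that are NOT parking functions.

Count = (5−5+1)·(5+1)^(5−1) = 1×1296 = 1296 (Konheim–Weiss)
Check (5,2,3,4,5) → sorted (2,3,4,5,5): b_1=2>1, not a PF.
So 3125 − 1296 = 1829 fail.

1829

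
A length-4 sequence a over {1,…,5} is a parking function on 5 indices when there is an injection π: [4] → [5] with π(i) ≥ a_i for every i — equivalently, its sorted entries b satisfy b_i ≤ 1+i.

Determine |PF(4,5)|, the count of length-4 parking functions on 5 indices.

432

|PF(4,5)| = 2·6^3 = 2·216 = 432 [KW]
Check (5,3,1,2) → sorted (1,2,3,5): b_i ≤ 1+i ∀i, a PF.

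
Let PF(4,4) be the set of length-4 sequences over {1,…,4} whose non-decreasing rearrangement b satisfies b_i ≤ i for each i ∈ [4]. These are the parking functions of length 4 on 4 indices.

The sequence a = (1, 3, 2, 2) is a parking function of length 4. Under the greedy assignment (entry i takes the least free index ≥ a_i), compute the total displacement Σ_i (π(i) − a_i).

2

Σπ(i) = 1+…+4 = 10; Σa = 1+3+2+2 = 8; disp = 10−8 = 2.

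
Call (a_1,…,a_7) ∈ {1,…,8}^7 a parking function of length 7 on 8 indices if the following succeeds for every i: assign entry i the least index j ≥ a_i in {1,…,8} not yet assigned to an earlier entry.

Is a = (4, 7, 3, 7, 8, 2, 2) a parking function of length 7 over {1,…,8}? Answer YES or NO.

Rearranged: b = (2, 2, 3, 4, 7, 7, 8).
  b_1=2 ≤ 2
  b_2=2 ≤ 3
  b_3=3 ≤ 4
  b_4=4 ≤ 5
  b_5=7 > 6
  fails at i=5 ⇒ NO

NO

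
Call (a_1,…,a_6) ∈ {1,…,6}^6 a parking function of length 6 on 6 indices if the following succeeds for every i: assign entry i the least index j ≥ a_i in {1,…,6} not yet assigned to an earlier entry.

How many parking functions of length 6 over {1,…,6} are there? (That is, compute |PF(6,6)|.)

#PF = (6+1−6)·(6+1)^{6−1} = 1 · 16807 = 16807 [KW]
Check (5,3,1,3,1,3) → sorted (1,1,3,3,3,5): b_i ≤ i ∀i, a PF.

16807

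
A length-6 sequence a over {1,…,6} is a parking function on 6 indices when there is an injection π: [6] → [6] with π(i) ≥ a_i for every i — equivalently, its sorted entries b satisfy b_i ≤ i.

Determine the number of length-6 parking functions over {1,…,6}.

|PF(6,6)| = (6−6+1)·(6+1)^(6−1) = 1·16807 = 16807
Check (3,2,4,1,2,3) → sorted (1,2,2,3,3,4): b_i ≤ i ∀i, a PF.

16807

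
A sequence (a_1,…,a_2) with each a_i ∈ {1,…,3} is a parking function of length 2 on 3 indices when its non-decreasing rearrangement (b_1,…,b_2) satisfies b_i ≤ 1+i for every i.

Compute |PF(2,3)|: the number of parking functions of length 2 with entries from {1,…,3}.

8

|PF| = 2·4^1 = 2 · 4 = 8 (Pollak)
Check (1,1) → sorted (1,1): b_i ≤ 1+i ∀i, a PF.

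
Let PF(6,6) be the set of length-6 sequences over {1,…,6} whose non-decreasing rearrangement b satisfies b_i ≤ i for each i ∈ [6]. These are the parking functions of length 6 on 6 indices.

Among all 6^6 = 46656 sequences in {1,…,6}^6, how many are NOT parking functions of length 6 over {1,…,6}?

29849

Count = (6−6+1)·(6+1)^(6−1) = 1·16807 = 16807 (Pollak)
One tuple (3,3,3,4,1,5) → sorted (1,3,3,3,4,5): b_2=3>2, not a PF.
So 46656 − 16807 = 29849 fail.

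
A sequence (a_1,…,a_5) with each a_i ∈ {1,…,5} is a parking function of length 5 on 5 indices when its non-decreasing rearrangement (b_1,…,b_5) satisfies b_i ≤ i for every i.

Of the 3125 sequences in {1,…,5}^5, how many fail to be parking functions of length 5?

1829

Count = (5−5+1)·(5+1)^(5−1) = 1 · 1296 = 1296 [KW]
Example (3,5,5,5,2) → sorted (2,3,5,5,5): b_1=2>1, not a PF.
5^5 − 1296 = 3125 − 1296 = 1829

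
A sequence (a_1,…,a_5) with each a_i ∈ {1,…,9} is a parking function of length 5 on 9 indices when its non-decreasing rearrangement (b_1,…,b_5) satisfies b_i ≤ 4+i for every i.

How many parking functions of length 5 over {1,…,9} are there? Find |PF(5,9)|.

50000

#PF = (9+1−5)·(9+1)^{5−1} = 5 · 10000 = 50000 (Pollak)
Example (1,4,4,3,9) → sorted (1,3,4,4,9): b_i ≤ 4+i ∀i, a PF.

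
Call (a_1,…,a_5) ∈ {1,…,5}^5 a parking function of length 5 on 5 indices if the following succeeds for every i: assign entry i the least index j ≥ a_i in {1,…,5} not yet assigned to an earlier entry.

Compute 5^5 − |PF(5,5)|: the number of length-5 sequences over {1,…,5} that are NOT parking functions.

1829

Count = 1·6^4 = 1×1296 = 1296 (Konheim–Weiss)
E.g. (2,5,5,2,4) → sorted (2,2,4,5,5): b_1=2>1, not a PF.
5^5 − 1296 = 3125 − 1296 = 1829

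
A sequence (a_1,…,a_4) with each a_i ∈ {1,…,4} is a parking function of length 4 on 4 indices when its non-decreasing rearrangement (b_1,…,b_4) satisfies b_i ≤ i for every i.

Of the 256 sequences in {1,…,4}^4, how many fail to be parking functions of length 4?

Count = 1·5^3 = 1·125 = 125 (Konheim–Weiss)
Check (3,3,2,3) → sorted (2,3,3,3): b_1=2>1, not a PF.
4^4 − 125 = 256 − 125 = 131

131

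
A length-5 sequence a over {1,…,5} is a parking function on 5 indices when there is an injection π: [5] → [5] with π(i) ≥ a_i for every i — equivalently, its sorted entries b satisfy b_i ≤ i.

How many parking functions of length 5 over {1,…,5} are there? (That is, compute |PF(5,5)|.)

1296

#PF = (5+1−5)·(5+1)^{5−1} = 1×1296 = 1296 [KW]
One tuple (2,1,5,4,3) → sorted (1,2,3,4,5): b_i ≤ i ∀i, a PF.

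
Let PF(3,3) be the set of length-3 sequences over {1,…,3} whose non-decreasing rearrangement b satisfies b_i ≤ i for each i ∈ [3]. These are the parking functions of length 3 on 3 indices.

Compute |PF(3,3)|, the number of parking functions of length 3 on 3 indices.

#PF = 1·4^2 = 1 · 16 = 16 (Konheim–Weiss)
E.g. (2,3,1) → sorted (1,2,3): b_i ≤ i ∀i, a PF.

16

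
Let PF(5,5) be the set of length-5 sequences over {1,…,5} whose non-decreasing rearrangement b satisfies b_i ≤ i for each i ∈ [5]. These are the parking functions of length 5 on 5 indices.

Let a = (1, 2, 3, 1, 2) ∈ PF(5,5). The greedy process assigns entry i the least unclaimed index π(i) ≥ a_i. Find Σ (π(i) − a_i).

6

Σπ = 5·6/2 = 15 (π permutes [5]); Σa = 1+2+3+1+2 = 9; disp = 15−9 = 6.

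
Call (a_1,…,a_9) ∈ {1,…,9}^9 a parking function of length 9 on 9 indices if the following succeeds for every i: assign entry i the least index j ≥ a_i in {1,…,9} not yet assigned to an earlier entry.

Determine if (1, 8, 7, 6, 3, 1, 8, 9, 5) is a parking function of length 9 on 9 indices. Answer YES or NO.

Sorted: b = (1, 1, 3, 5, 6, 7, 8, 8, 9).
  b_1=1 ≤ 1
  b_2=1 ≤ 2
  b_3=3 ≤ 3
  b_4=5 > 4
  fails at i=4 ⇒ NO

NO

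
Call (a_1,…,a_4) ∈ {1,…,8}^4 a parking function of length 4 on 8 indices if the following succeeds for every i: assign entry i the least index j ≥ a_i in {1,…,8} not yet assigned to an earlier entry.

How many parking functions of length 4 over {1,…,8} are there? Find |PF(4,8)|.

#PF = (8+1−4)·(8+1)^{4−1} = 5·729 = 3645 (Pollak)
Example (5,3,1,7) → sorted (1,3,5,7): b_i ≤ 4+i ∀i, a PF.

3645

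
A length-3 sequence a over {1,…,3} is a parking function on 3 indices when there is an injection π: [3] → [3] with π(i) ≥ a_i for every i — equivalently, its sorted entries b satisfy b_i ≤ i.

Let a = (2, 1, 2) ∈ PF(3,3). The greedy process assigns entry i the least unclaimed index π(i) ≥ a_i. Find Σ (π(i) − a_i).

Σπ(i) = 1+…+3 = 6; Σa = 2+1+2 = 5; disp = 6−5 = 1.

1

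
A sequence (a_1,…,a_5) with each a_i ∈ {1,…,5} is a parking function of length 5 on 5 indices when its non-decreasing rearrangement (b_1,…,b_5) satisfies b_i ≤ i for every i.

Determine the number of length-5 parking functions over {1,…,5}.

1296

Count = (5−5+1)·(5+1)^(5−1) = 1×1296 = 1296 (Konheim–Weiss)
Example (3,3,4,1,1) → sorted (1,1,3,3,4): b_i ≤ i ∀i, a PF.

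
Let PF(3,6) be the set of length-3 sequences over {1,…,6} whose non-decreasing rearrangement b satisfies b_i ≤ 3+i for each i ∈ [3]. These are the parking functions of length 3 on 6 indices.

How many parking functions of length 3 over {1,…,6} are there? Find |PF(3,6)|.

196

|PF(3,6)| = 4·7^2 = 4×49 = 196 (Pollak)
E.g. (2,6,1) → sorted (1,2,6): b_i ≤ 3+i ∀i, a PF.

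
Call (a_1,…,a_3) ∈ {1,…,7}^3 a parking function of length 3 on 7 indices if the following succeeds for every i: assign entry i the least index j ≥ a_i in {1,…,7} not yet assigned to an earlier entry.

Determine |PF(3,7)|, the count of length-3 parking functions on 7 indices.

320

|PF| = (8−3)·8^(3−1) = 5 · 64 = 320 (Pollak)
Example (2,1,3) → sorted (1,2,3): b_i ≤ 4+i ∀i, a PF.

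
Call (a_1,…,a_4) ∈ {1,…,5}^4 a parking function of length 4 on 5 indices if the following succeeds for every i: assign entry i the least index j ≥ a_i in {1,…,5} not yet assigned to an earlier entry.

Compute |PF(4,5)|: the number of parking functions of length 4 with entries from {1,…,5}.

432

#PF = (5−4+1)·(5+1)^(4−1) = 2×216 = 432 (Pollak)
One tuple (2,3,3,5) → sorted (2,3,3,5): b_i ≤ 1+i ∀i, a PF.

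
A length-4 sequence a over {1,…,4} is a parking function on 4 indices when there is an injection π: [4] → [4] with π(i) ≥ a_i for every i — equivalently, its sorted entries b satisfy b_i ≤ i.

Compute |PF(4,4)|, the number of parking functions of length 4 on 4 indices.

125

#PF = 1·5^3 = 1 · 125 = 125 [KW]
Check (3,1,3,1) → sorted (1,1,3,3): b_i ≤ i ∀i, a PF.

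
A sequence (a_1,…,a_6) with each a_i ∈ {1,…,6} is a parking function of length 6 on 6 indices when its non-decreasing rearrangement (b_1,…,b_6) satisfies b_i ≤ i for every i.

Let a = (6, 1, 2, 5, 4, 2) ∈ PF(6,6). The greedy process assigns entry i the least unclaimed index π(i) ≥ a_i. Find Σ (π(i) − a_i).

1

Σπ = 6·7/2 = 21 (π permutes [6]); Σa = 6+1+2+5+4+2 = 20; disp = 21−20 = 1.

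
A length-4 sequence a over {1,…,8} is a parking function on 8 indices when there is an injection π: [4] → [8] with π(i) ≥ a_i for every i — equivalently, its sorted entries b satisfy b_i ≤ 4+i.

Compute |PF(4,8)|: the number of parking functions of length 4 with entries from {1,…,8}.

#PF = (8+1−4)·(8+1)^{4−1} = 5×729 = 3645 (Konheim–Weiss)
Example (4,6,5,4) → sorted (4,4,5,6): b_i ≤ 4+i ∀i, a PF.

3645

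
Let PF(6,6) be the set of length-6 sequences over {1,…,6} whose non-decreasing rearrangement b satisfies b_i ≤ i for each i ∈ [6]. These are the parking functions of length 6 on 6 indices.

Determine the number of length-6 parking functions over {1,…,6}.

#PF = (6+1−6)·(6+1)^{6−1} = 1·16807 = 16807 (Pollak)
E.g. (1,2,2,3,5,3) → sorted (1,2,2,3,3,5): b_i ≤ i ∀i, a PF.

16807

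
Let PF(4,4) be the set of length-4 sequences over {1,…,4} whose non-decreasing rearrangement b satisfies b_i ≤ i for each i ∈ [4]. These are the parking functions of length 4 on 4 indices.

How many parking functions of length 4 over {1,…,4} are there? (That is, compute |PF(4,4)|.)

|PF(4,4)| = (5−4)·5^(4−1) = 1·125 = 125 (Pollak)
Check (1,1,2,1) → sorted (1,1,1,2): b_i ≤ i ∀i, a PF.

125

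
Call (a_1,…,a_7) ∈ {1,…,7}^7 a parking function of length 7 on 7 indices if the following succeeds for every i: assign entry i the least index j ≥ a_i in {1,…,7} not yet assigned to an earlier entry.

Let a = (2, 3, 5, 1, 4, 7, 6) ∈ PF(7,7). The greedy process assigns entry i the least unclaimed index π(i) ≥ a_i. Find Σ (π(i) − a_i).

0

Σπ = 28 ({1..7} each once); Σa = 2+3+5+1+4+7+6 = 28; disp = 28−28 = 0.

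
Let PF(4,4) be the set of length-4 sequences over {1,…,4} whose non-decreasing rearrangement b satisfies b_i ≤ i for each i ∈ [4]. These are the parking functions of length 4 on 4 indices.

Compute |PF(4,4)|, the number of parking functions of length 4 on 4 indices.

125

#PF = (4+1−4)·(4+1)^{4−1} = 1·125 = 125 [KW]
E.g. (1,2,3,1) → sorted (1,1,2,3): b_i ≤ i ∀i, a PF.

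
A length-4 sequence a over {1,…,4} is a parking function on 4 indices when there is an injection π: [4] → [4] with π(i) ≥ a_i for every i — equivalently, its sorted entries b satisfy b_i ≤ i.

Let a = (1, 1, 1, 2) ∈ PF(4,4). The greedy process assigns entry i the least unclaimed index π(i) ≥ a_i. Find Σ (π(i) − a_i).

Σπ = 10 ({1..4} each once); Σa = 1+1+1+2 = 5; disp = 10−5 = 5.

5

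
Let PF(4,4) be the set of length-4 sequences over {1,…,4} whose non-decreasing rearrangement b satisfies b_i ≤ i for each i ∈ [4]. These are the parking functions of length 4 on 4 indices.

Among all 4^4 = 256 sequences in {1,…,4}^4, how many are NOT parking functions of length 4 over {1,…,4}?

131

|PF| = (4−4+1)·(4+1)^(4−1) = 1·125 = 125 (Pollak)
Example (4,2,4,3) → sorted (2,3,4,4): b_1=2>1, not a PF.
So 256 − 125 = 131 fail.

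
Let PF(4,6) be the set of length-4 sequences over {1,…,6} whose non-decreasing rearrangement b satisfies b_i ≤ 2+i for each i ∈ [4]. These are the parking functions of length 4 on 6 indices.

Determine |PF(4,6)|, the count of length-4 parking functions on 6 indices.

|PF(4,6)| = (7−4)·7^(4−1) = 3 · 343 = 1029 (Konheim–Weiss)
E.g. (1,4,4,4) → sorted (1,4,4,4): b_i ≤ 2+i ∀i, a PF.

1029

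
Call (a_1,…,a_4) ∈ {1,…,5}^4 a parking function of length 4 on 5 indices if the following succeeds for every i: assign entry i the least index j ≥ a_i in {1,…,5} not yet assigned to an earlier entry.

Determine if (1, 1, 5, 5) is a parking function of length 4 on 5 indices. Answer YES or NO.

NO

Sorted: b = (1, 1, 5, 5).
  b_1=1 ≤ 2
  b_2=1 ≤ 3
  b_3=5 > 4
  fails at i=3 ⇒ NO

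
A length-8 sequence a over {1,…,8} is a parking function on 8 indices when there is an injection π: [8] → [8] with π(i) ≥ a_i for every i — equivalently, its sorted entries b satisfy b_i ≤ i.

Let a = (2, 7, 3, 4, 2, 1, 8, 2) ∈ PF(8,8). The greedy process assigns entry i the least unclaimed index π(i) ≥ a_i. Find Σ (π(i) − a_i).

7

Σπ(i) = 1+…+8 = 36; Σa = 2+7+3+4+2+1+8+2 = 29; disp = 36−29 = 7.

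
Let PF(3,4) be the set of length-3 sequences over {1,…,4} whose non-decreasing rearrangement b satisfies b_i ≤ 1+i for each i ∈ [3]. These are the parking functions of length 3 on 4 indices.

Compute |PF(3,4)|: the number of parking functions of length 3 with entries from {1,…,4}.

Count = (5−3)·5^(3−1) = 2·25 = 50
Example (4,3,1) → sorted (1,3,4): b_i ≤ 1+i ∀i, a PF.

50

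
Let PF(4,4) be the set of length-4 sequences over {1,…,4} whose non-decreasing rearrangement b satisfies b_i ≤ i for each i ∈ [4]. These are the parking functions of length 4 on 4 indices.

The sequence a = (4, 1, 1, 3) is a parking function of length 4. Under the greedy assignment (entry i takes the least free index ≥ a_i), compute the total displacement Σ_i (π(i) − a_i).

1

Σπ(i) = 1+…+4 = 10; Σa = 4+1+1+3 = 9; disp = 10−9 = 1.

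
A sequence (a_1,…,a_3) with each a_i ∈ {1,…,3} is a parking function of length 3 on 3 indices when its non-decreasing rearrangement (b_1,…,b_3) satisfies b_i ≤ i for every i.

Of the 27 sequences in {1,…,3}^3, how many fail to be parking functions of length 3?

11

|PF(3,3)| = (3−3+1)·(3+1)^(3−1) = 1 · 16 = 16
E.g. (3,3,1) → sorted (1,3,3): b_2=3>2, not a PF.
3^3 − 16 = 27 − 16 = 11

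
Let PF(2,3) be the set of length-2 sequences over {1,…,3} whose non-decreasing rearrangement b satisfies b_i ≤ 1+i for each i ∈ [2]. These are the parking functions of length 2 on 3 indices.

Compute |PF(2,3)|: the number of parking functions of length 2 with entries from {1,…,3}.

|PF| = (3+1−2)·(3+1)^{2−1} = 2×4 = 8 [KW]
One tuple (1,2) → sorted (1,2): b_i ≤ 1+i ∀i, a PF.

8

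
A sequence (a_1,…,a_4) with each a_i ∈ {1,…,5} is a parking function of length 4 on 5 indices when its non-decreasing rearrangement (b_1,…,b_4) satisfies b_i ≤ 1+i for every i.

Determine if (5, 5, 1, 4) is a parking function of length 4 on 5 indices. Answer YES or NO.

Rearranged: b = (1, 4, 5, 5).
  b_1=1 ≤ 2
  b_2=4 > 3
  fails at i=2 ⇒ NO

NO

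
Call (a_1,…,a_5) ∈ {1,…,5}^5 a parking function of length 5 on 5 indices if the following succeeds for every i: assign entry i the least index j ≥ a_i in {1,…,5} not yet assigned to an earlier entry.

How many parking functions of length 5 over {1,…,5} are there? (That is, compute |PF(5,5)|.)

1296

|PF(5,5)| = (5−5+1)·(5+1)^(5−1) = 1 · 1296 = 1296 [KW]
Check (2,3,3,1,1) → sorted (1,1,2,3,3): b_i ≤ i ∀i, a PF.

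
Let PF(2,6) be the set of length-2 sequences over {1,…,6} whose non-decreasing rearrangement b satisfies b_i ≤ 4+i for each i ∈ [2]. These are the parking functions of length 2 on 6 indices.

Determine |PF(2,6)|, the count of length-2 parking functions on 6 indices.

35

#PF = (7−2)·7^(2−1) = 5 · 7 = 35 [KW]
Example (6,1) → sorted (1,6): b_i ≤ 4+i ∀i, a PF.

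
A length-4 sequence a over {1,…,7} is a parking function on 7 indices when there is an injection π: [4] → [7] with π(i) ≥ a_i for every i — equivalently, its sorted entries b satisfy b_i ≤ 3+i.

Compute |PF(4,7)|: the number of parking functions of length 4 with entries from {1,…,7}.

|PF(4,7)| = (8−4)·8^(4−1) = 4 · 512 = 2048 (Konheim–Weiss)
One tuple (6,2,6,5) → sorted (2,5,6,6): b_i ≤ 3+i ∀i, a PF.

2048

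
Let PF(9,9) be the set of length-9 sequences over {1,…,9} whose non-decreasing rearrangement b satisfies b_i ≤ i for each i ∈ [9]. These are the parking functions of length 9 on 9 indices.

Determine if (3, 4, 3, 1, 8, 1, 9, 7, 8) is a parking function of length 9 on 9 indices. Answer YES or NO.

NO

Sorted: b = (1, 1, 3, 3, 4, 7, 8, 8, 9).
  b_1=1 ≤ 1
  b_2=1 ≤ 2
  b_3=3 ≤ 3
  b_4=3 ≤ 4
  b_5=4 ≤ 5
  b_6=7 > 6
  fails at i=6 ⇒ NO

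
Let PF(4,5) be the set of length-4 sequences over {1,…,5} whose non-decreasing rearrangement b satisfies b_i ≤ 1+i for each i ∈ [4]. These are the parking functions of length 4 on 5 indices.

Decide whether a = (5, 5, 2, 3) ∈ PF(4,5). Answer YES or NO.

NO

Rearranged: b = (2, 3, 5, 5).
  b_1=2 ≤ 2
  b_2=3 ≤ 3
  b_3=5 > 4
  fails at i=3 ⇒ NO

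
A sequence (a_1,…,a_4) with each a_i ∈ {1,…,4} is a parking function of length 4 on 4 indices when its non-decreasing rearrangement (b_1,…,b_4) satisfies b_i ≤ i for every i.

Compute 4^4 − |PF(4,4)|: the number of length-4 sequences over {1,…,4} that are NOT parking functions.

131

|PF| = (4+1−4)·(4+1)^{4−1} = 1 · 125 = 125
Check (3,4,2,4) → sorted (2,3,4,4): b_1=2>1, not a PF.
4^4 − 125 = 256 − 125 = 131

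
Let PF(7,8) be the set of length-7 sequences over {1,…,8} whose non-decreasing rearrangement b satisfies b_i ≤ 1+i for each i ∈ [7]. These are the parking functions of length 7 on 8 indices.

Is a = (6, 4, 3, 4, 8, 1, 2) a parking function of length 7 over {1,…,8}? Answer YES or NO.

YES

Rearranged: b = (1, 2, 3, 4, 4, 6, 8).
  b_1=1 ≤ 2
  b_2=2 ≤ 3
  b_3=3 ≤ 4
  b_4=4 ≤ 5
  b_5=4 ≤ 6
  b_6=6 ≤ 7
  b_7=8 ≤ 8
All bounds hold ⇒ YES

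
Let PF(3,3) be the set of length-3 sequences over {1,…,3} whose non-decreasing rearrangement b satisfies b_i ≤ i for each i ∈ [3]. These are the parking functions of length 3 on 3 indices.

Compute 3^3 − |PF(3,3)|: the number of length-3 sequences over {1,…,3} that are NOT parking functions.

11

|PF(3,3)| = (3−3+1)·(3+1)^(3−1) = 1·16 = 16
One tuple (2,3,3) → sorted (2,3,3): b_1=2>1, not a PF.
Total 27; non-PF = 27−16 = 11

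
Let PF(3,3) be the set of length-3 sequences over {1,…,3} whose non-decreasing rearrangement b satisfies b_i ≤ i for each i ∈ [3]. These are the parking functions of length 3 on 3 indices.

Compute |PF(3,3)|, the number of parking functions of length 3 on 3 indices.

16

#PF = (4−3)·4^(3−1) = 1 · 16 = 16
E.g. (3,2,1) → sorted (1,2,3): b_i ≤ i ∀i, a PF.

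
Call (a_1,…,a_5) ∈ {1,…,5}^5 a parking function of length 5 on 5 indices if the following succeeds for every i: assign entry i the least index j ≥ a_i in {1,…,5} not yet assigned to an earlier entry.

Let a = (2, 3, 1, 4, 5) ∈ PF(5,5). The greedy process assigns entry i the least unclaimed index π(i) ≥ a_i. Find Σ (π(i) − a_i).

Σπ = 15 ({1..5} each once); Σa = 2+3+1+4+5 = 15; disp = 15−15 = 0.

0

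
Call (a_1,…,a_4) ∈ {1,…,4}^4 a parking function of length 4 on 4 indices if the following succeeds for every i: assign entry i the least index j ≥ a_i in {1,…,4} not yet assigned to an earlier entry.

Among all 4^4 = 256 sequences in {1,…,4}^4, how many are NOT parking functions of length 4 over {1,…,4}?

#PF = (4+1−4)·(4+1)^{4−1} = 1×125 = 125 (Pollak)
E.g. (4,4,3,4) → sorted (3,4,4,4): b_1=3>1, not a PF.
So 256 − 125 = 131 fail.

131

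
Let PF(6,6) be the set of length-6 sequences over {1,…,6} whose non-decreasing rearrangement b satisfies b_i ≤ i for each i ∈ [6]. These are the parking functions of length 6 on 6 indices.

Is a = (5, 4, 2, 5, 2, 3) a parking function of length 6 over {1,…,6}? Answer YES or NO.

NO

Rearranged: b = (2, 2, 3, 4, 5, 5).
  b_1=2 > 1
  fails at i=1 ⇒ NO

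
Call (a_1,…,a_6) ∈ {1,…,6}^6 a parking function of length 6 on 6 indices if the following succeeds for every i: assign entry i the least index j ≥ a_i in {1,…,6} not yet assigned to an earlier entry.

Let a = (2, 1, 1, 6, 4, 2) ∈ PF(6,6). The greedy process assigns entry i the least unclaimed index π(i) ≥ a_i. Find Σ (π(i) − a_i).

5

Σπ = 6·7/2 = 21 (π permutes [6]); Σa = 2+1+1+6+4+2 = 16; disp = 21−16 = 5.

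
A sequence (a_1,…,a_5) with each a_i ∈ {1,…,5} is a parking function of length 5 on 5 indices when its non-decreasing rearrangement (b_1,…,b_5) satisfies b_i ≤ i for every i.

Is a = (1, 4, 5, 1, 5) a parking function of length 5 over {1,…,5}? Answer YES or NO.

Sorted: b = (1, 1, 4, 5, 5).
  b_1=1 ≤ 1
  b_2=1 ≤ 2
  b_3=4 > 3
  fails at i=3 ⇒ NO

NO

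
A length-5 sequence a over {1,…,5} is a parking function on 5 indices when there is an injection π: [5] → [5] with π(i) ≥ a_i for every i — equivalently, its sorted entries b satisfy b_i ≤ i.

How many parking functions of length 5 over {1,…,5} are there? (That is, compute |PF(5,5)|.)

|PF| = (5+1−5)·(5+1)^{5−1} = 1·1296 = 1296
Check (1,3,4,5,1) → sorted (1,1,3,4,5): b_i ≤ i ∀i, a PF.

1296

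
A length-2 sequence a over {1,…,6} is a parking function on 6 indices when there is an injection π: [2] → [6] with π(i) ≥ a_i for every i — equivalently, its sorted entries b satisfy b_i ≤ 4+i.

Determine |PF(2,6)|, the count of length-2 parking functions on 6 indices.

|PF(2,6)| = 5·7^1 = 5×7 = 35 [KW]
E.g. (1,6) → sorted (1,6): b_i ≤ 4+i ∀i, a PF.

35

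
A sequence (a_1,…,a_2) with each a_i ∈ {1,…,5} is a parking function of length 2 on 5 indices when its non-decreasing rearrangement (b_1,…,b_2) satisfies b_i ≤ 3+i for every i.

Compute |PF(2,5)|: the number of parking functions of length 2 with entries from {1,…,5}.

24

|PF(2,5)| = (6−2)·6^(2−1) = 4 · 6 = 24
Example (3,2) → sorted (2,3): b_i ≤ 3+i ∀i, a PF.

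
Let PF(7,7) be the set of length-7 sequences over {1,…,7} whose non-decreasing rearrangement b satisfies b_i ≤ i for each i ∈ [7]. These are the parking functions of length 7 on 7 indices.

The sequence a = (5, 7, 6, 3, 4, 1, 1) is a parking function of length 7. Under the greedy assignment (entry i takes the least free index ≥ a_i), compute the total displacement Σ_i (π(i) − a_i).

1

Σπ(i) = 1+…+7 = 28; Σa = 5+7+6+3+4+1+1 = 27; disp = 28−27 = 1.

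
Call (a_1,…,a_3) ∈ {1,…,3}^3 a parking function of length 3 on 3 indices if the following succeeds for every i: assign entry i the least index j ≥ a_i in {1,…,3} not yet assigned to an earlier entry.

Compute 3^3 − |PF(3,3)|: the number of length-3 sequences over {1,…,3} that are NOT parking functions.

Count = (4−3)·4^(3−1) = 1×16 = 16 [KW]
Check (3,3,1) → sorted (1,3,3): b_2=3>2, not a PF.
3^3 − 16 = 27 − 16 = 11

11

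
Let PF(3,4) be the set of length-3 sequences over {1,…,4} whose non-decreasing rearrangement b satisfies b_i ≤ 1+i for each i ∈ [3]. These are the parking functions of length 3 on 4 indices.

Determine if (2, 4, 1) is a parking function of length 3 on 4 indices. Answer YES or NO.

Sorted: b = (1, 2, 4).
  b_1=1 ≤ 2
  b_2=2 ≤ 3
  b_3=4 ≤ 4
All bounds hold ⇒ YES

YES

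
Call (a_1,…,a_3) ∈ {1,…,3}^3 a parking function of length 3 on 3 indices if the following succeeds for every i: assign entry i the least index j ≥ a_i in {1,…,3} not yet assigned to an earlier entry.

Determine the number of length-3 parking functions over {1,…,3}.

|PF| = (3−3+1)·(3+1)^(3−1) = 1·16 = 16
E.g. (2,1,3) → sorted (1,2,3): b_i ≤ i ∀i, a PF.

16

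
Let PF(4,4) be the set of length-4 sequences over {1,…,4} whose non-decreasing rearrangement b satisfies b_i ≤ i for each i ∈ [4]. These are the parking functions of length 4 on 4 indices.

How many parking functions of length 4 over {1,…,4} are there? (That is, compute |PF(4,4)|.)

Count = 1·5^3 = 1·125 = 125 [KW]
Example (1,2,3,1) → sorted (1,1,2,3): b_i ≤ i ∀i, a PF.

125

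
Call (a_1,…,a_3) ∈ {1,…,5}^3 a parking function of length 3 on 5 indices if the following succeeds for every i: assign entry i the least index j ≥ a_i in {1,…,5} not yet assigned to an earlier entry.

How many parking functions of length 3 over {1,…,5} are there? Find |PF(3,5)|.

Count = (5−3+1)·(5+1)^(3−1) = 3 · 36 = 108
Check (3,4,2) → sorted (2,3,4): b_i ≤ 2+i ∀i, a PF.

108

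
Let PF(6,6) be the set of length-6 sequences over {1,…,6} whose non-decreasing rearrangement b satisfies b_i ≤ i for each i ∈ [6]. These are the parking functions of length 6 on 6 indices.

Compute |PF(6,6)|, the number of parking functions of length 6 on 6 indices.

16807

|PF(6,6)| = (6+1−6)·(6+1)^{6−1} = 1×16807 = 16807
E.g. (1,4,4,3,6,2) → sorted (1,2,3,4,4,6): b_i ≤ i ∀i, a PF.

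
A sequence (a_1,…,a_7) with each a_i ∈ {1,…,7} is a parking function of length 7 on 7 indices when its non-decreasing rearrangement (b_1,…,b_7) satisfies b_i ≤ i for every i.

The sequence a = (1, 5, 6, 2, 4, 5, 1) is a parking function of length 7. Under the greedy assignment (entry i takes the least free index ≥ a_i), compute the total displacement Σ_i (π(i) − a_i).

4

Σπ = 7·8/2 = 28 (π permutes [7]); Σa = 1+5+6+2+4+5+1 = 24; disp = 28−24 = 4.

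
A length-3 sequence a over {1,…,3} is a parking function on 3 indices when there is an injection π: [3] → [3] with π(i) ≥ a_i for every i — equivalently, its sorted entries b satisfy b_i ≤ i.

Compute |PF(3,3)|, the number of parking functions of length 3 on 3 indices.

|PF| = (4−3)·4^(3−1) = 1·16 = 16 (Konheim–Weiss)
E.g. (3,1,2) → sorted (1,2,3): b_i ≤ i ∀i, a PF.

16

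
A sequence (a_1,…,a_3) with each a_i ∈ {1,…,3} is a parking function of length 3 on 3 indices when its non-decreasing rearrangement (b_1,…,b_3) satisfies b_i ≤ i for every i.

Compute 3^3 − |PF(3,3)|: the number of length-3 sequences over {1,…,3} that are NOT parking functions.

|PF| = (4−3)·4^(3−1) = 1 · 16 = 16 (Pollak)
E.g. (3,1,3) → sorted (1,3,3): b_2=3>2, not a PF.
3^3 − 16 = 27 − 16 = 11

11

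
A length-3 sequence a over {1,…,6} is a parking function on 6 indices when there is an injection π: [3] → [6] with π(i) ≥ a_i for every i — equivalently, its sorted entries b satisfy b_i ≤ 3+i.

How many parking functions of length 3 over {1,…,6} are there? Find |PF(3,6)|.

196

#PF = (6+1−3)·(6+1)^{3−1} = 4×49 = 196 (Pollak)
Example (3,3,6) → sorted (3,3,6): b_i ≤ 3+i ∀i, a PF.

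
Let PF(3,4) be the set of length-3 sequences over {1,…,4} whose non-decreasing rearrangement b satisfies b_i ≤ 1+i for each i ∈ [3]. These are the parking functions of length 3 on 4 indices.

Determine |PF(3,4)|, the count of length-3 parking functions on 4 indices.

#PF = 2·5^2 = 2 · 25 = 50 [KW]
E.g. (1,2,3) → sorted (1,2,3): b_i ≤ 1+i ∀i, a PF.

50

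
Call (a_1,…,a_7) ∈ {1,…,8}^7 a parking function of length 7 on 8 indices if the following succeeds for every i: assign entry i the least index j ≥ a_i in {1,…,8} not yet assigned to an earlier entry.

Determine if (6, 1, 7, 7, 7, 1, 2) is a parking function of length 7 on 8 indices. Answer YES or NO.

NO

Sorted: b = (1, 1, 2, 6, 7, 7, 7).
  b_1=1 ≤ 2
  b_2=1 ≤ 3
  b_3=2 ≤ 4
  b_4=6 > 5
  fails at i=4 ⇒ NO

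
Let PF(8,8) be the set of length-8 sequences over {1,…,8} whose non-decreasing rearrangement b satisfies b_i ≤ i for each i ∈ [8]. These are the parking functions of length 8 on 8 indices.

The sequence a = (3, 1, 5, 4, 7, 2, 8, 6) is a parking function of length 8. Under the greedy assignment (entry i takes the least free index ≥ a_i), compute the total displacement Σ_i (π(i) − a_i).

0

Σπ = 36 ({1..8} each once); Σa = 3+1+5+4+7+2+8+6 = 36; disp = 36−36 = 0.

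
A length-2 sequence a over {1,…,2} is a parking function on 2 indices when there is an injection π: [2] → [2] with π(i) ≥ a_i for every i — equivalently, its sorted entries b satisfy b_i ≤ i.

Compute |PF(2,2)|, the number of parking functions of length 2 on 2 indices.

#PF = (2−2+1)·(2+1)^(2−1) = 1×3 = 3 (Pollak)
Check (2,1) → sorted (1,2): b_i ≤ i ∀i, a PF.

3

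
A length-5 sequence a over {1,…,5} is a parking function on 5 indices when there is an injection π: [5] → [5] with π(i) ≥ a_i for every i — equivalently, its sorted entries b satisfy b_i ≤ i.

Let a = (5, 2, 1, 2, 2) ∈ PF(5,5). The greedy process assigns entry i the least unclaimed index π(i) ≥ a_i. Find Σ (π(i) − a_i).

3

Σπ = 5·6/2 = 15 (π permutes [5]); Σa = 5+2+1+2+2 = 12; disp = 15−12 = 3.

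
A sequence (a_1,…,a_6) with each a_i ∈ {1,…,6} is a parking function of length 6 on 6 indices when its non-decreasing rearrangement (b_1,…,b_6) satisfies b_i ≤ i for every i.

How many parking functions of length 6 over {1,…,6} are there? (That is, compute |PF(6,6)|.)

|PF| = 1·7^5 = 1·16807 = 16807
Example (2,4,3,3,1,6) → sorted (1,2,3,3,4,6): b_i ≤ i ∀i, a PF.

16807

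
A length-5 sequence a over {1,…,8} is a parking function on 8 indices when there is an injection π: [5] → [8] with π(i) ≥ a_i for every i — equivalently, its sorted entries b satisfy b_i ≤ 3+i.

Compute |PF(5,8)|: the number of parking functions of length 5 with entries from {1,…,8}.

|PF| = (9−5)·9^(5−1) = 4 · 6561 = 26244 (Pollak)
Example (3,4,4,4,7) → sorted (3,4,4,4,7): b_i ≤ 3+i ∀i, a PF.

26244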